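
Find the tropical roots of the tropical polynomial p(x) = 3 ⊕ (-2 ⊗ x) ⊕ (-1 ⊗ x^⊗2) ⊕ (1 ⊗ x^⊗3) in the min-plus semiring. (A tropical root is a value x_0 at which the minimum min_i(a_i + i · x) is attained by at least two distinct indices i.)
Roots: {-2, -1, 5}

Each tropical root is a break point of the lower envelope of the lines y = a_i + i · x (there are 4 lines, with slopes 0, 1, ..., 3). Only the lines that attain the minimum somewhere contribute to roots; other lines are dominated. Here the surviving (envelope) indices are i = 3, i = 2, i = 1, i = 0.
Intersections between consecutive envelope lines give the roots: for adjacent envelope indices i < j the intersection is x = (a_i − a_j) / (j − i). Reading off the sorted break points: {-2, -1, 5}.
Verification: at each break x_0, at least two indices attain the minimum of min_i(a_i + i · x_0).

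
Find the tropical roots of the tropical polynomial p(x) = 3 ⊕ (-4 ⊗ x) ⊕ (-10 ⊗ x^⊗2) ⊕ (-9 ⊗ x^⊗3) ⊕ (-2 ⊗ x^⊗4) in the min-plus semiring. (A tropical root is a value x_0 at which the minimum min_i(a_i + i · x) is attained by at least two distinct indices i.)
Roots: {-7, -1, 6, 7}

Each tropical root is a break point of the lower envelope of the lines y = a_i + i · x (there are 5 lines, with slopes 0, 1, ..., 4). Only the lines that attain the minimum somewhere contribute to roots; other lines are dominated. Here the surviving (envelope) indices are i = 4, i = 3, i = 2, i = 1, i = 0.
Intersections between consecutive envelope lines give the roots: for adjacent envelope indices i < j the intersection is x = (a_i − a_j) / (j − i). Reading off the sorted break points: {-7, -1, 6, 7}.
Verification: at each break x_0, at least two indices attain the minimum of min_i(a_i + i · x_0).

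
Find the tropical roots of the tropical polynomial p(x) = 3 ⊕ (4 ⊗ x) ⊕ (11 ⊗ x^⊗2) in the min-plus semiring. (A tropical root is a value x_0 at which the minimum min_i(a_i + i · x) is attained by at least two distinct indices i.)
Roots: {-7, -1}

Each tropical root is a break point of the lower envelope of the lines y = a_i + i · x (there are 3 lines, with slopes 0, 1, ..., 2). Only the lines that attain the minimum somewhere contribute to roots; other lines are dominated. Here the surviving (envelope) indices are i = 2, i = 1, i = 0.
Intersections between consecutive envelope lines give the roots: for adjacent envelope indices i < j the intersection is x = (a_i − a_j) / (j − i). Reading off the sorted break points: {-7, -1}.
Verification: at each break x_0, at least two indices attain the minimum of min_i(a_i + i · x_0).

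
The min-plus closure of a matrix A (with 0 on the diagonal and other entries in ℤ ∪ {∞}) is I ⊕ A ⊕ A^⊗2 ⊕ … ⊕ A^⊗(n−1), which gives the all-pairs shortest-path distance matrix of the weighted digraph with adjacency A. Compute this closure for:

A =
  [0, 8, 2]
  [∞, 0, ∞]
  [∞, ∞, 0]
Closure =
  [0, 8, 2]
  [∞, 0, ∞]
  [∞, ∞, 0]

This is the Floyd-Warshall all-pairs shortest-path computation. For each intermediate vertex k = 0, 1, …, 2, update dist[i][j] ← min(dist[i][j], dist[i][k] + dist[k][j]). The final matrix gives, for each (i, j), the minimum total weight of any directed path from i to j (possibly empty when i = j).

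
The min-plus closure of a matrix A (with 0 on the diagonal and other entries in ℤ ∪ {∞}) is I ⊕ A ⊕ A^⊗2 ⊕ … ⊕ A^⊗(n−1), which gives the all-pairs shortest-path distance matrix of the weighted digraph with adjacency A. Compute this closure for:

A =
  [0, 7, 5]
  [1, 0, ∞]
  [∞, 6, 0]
Closure =
  [0, 7, 5]
  [1, 0, 6]
  [7, 6, 0]

This is the Floyd-Warshall all-pairs shortest-path computation. For each intermediate vertex k = 0, 1, …, 2, update dist[i][j] ← min(dist[i][j], dist[i][k] + dist[k][j]). The final matrix gives, for each (i, j), the minimum total weight of any directed path from i to j (possibly empty when i = j).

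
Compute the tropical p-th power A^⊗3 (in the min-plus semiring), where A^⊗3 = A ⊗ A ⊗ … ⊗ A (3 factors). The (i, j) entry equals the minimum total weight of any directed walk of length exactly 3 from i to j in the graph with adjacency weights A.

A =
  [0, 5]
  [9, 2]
A^⊗3 =
  [0, 5]
  [9, 6]

Each entry (A^⊗3)_ij equals the minimum over all length-3 walks i = v_0 → v_1 → … → v_3 = j of Σ_t A[v_t][v_{t+1}]. For example, for (i, j) = (0, 1) we minimise over 4 possible intermediate vertex sequences; the minimum is 5, attained along the walk 0 → 0 → 0 → 1.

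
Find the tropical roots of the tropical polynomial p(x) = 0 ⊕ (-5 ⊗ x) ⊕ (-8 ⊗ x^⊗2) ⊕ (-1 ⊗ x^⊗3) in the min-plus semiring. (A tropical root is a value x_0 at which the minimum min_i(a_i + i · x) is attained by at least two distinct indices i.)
Roots: {-7, 3, 5}

Each tropical root is a break point of the lower envelope of the lines y = a_i + i · x (there are 4 lines, with slopes 0, 1, ..., 3). Only the lines that attain the minimum somewhere contribute to roots; other lines are dominated. Here the surviving (envelope) indices are i = 3, i = 2, i = 1, i = 0.
Intersections between consecutive envelope lines give the roots: for adjacent envelope indices i < j the intersection is x = (a_i − a_j) / (j − i). Reading off the sorted break points: {-7, 3, 5}.
Verification: at each break x_0, at least two indices attain the minimum of min_i(a_i + i · x_0).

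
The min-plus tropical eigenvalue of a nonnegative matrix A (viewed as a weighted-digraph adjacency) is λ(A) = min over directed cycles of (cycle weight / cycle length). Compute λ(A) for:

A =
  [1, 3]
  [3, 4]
λ(A) = 1

Enumerate directed cycles and compute their means (weight / length). Sample:
  cycle 0 → 0: weight = 1, length = 1, mean = 1/1 ≈ 1.000
  cycle 1 → 1: weight = 4, length = 1, mean = 4/1 ≈ 4.000
  cycle 0 → 1 → 0: weight = 6, length = 2, mean = 6/2 ≈ 3.000
  cycle 1 → 0 → 1: weight = 6, length = 2, mean = 6/2 ≈ 3.000
Minimum mean = 1.000, attained e.g. along the cycle 0 → 0 with weight 1 and length 1. So λ(A) = 1/1 = 1.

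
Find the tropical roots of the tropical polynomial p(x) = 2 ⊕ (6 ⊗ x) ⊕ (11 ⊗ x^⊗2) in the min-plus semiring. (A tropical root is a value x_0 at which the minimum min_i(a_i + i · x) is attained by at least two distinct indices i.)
Roots: {-5, -4}

Each tropical root is a break point of the lower envelope of the lines y = a_i + i · x (there are 3 lines, with slopes 0, 1, ..., 2). Only the lines that attain the minimum somewhere contribute to roots; other lines are dominated. Here the surviving (envelope) indices are i = 2, i = 1, i = 0.
Intersections between consecutive envelope lines give the roots: for adjacent envelope indices i < j the intersection is x = (a_i − a_j) / (j − i). Reading off the sorted break points: {-5, -4}.
Verification: at each break x_0, at least two indices attain the minimum of min_i(a_i + i · x_0).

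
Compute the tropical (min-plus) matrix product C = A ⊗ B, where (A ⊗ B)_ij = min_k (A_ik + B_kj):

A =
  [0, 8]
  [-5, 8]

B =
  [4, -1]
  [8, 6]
A ⊗ B =
  [4, -1]
  [-1, -6]

Apply the min-plus product entry-by-entry:
  C[0][0] = min over k of (A[0][0] + B[0][0] = 0 + 4 = 4, A[0][1] + B[1][0] = 8 + 8 = 16) = 4 (attained at k = 0)
  C[0][1] = min over k of (A[0][0] + B[0][1] = 0 + -1 = -1, A[0][1] + B[1][1] = 8 + 6 = 14) = -1 (attained at k = 0)
  C[1][0] = min over k of (A[1][0] + B[0][0] = -5 + 4 = -1, A[1][1] + B[1][0] = 8 + 8 = 16) = -1 (attained at k = 0)
  C[1][1] = min over k of (A[1][0] + B[0][1] = -5 + -1 = -6, A[1][1] + B[1][1] = 8 + 6 = 14) = -6 (attained at k = 0)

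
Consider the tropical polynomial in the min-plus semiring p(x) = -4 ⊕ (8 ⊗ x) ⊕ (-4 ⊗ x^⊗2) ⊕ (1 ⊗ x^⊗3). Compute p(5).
p(5) = -4

A tropical monomial a ⊗ x^⊗i evaluates to a + i · x. Evaluating each term at x = 5:
  Term 0 contributes -4 + 0 · 5 = -4
  Term 1 contributes 8 + 1 · 5 = 13
  Term 2 contributes -4 + 2 · 5 = 6
  Term 3 contributes 1 + 3 · 5 = 16
p(5) = ⊕ of these = min[-4, 13, 6, 16] = -4.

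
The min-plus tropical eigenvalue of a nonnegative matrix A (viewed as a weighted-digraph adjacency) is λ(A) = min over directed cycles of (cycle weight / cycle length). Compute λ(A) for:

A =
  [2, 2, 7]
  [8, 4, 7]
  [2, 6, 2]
λ(A) = 2

Enumerate directed cycles and compute their means (weight / length). Sample:
  cycle 0 → 0: weight = 2, length = 1, mean = 2/1 ≈ 2.000
  cycle 1 → 1: weight = 4, length = 1, mean = 4/1 ≈ 4.000
  cycle 2 → 2: weight = 2, length = 1, mean = 2/1 ≈ 2.000
  cycle 0 → 1 → 0: weight = 10, length = 2, mean = 10/2 ≈ 5.000
  cycle 0 → 2 → 0: weight = 9, length = 2, mean = 9/2 ≈ 4.500
  cycle 1 → 0 → 1: weight = 10, length = 2, mean = 10/2 ≈ 5.000
Minimum mean = 2.000, attained e.g. along the cycle 0 → 0 with weight 2 and length 1. So λ(A) = 2/1 = 2.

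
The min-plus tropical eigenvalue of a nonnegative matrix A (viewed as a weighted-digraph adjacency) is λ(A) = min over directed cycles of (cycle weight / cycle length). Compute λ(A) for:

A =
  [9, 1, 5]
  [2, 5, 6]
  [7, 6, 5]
λ(A) = 3/2

Enumerate directed cycles and compute their means (weight / length). Sample:
  cycle 0 → 0: weight = 9, length = 1, mean = 9/1 ≈ 9.000
  cycle 1 → 1: weight = 5, length = 1, mean = 5/1 ≈ 5.000
  cycle 2 → 2: weight = 5, length = 1, mean = 5/1 ≈ 5.000
  cycle 0 → 1 → 0: weight = 3, length = 2, mean = 3/2 ≈ 1.500
  cycle 0 → 2 → 0: weight = 12, length = 2, mean = 12/2 ≈ 6.000
  cycle 1 → 0 → 1: weight = 3, length = 2, mean = 3/2 ≈ 1.500
Minimum mean = 1.500, attained e.g. along the cycle 0 → 1 → 0 with weight 3 and length 2. So λ(A) = 3/2 = 3/2.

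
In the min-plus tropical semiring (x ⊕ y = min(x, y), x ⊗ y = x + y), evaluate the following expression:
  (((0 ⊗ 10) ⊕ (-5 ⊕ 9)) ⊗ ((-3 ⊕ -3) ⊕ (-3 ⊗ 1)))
(((0 ⊗ 10) ⊕ (-5 ⊕ 9)) ⊗ ((-3 ⊕ -3) ⊕ (-3 ⊗ 1))) = -8

Expand innermost to outermost. Recall ⊕ takes the minimum of its arguments and ⊗ takes their sum. Working out the expression (((0 ⊗ 10) ⊕ (-5 ⊕ 9)) ⊗ ((-3 ⊕ -3) ⊕ (-3 ⊗ 1))) gives -8.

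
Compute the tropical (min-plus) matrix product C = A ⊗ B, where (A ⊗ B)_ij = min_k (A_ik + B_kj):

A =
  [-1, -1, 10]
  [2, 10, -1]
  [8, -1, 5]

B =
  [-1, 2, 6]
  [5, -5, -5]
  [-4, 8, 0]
A ⊗ B =
  [-2, -6, -6]
  [-5, 4, -1]
  [1, -6, -6]

Apply the min-plus product entry-by-entry:
  C[0][0] = min over k of (A[0][0] + B[0][0] = -1 + -1 = -2, A[0][1] + B[1][0] = -1 + 5 = 4, A[0][2] + B[2][0] = 10 + -4 = 6) = -2 (attained at k = 0)
  C[0][1] = min over k of (A[0][0] + B[0][1] = -1 + 2 = 1, A[0][1] + B[1][1] = -1 + -5 = -6, A[0][2] + B[2][1] = 10 + 8 = 18) = -6 (attained at k = 1)
  C[0][2] = min over k of (A[0][0] + B[0][2] = -1 + 6 = 5, A[0][1] + B[1][2] = -1 + -5 = -6, A[0][2] + B[2][2] = 10 + 0 = 10) = -6 (attained at k = 1)
  C[1][0] = min over k of (A[1][0] + B[0][0] = 2 + -1 = 1, A[1][1] + B[1][0] = 10 + 5 = 15, A[1][2] + B[2][0] = -1 + -4 = -5) = -5 (attained at k = 2)
  C[1][1] = min over k of (A[1][0] + B[0][1] = 2 + 2 = 4, A[1][1] + B[1][1] = 10 + -5 = 5, A[1][2] + B[2][1] = -1 + 8 = 7) = 4 (attained at k = 0)
  C[1][2] = min over k of (A[1][0] + B[0][2] = 2 + 6 = 8, A[1][1] + B[1][2] = 10 + -5 = 5, A[1][2] + B[2][2] = -1 + 0 = -1) = -1 (attained at k = 2)
  C[2][0] = min over k of (A[2][0] + B[0][0] = 8 + -1 = 7, A[2][1] + B[1][0] = -1 + 5 = 4, A[2][2] + B[2][0] = 5 + -4 = 1) = 1 (attained at k = 2)
  C[2][1] = min over k of (A[2][0] + B[0][1] = 8 + 2 = 10, A[2][1] + B[1][1] = -1 + -5 = -6, A[2][2] + B[2][1] = 5 + 8 = 13) = -6 (attained at k = 1)
  C[2][2] = min over k of (A[2][0] + B[0][2] = 8 + 6 = 14, A[2][1] + B[1][2] = -1 + -5 = -6, A[2][2] + B[2][2] = 5 + 0 = 5) = -6 (attained at k = 1)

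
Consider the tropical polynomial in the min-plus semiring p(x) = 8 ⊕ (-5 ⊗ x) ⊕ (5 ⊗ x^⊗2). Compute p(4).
p(4) = -1

A tropical monomial a ⊗ x^⊗i evaluates to a + i · x. Evaluating each term at x = 4:
  Term 0 contributes 8 + 0 · 4 = 8
  Term 1 contributes -5 + 1 · 4 = -1
  Term 2 contributes 5 + 2 · 4 = 13
p(4) = ⊕ of these = min[8, -1, 13] = -1.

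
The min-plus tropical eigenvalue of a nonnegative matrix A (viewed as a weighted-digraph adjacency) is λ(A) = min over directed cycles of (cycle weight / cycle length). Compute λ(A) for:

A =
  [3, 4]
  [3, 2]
λ(A) = 2

Enumerate directed cycles and compute their means (weight / length). Sample:
  cycle 0 → 0: weight = 3, length = 1, mean = 3/1 ≈ 3.000
  cycle 1 → 1: weight = 2, length = 1, mean = 2/1 ≈ 2.000
  cycle 0 → 1 → 0: weight = 7, length = 2, mean = 7/2 ≈ 3.500
  cycle 1 → 0 → 1: weight = 7, length = 2, mean = 7/2 ≈ 3.500
Minimum mean = 2.000, attained e.g. along the cycle 1 → 1 with weight 2 and length 1. So λ(A) = 2/1 = 2.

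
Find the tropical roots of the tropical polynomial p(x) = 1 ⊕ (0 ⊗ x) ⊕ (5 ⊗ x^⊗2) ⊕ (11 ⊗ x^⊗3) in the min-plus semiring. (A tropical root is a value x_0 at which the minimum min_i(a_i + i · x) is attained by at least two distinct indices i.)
Roots: {-6, -5, 1}

Each tropical root is a break point of the lower envelope of the lines y = a_i + i · x (there are 4 lines, with slopes 0, 1, ..., 3). Only the lines that attain the minimum somewhere contribute to roots; other lines are dominated. Here the surviving (envelope) indices are i = 3, i = 2, i = 1, i = 0.
Intersections between consecutive envelope lines give the roots: for adjacent envelope indices i < j the intersection is x = (a_i − a_j) / (j − i). Reading off the sorted break points: {-6, -5, 1}.
Verification: at each break x_0, at least two indices attain the minimum of min_i(a_i + i · x_0).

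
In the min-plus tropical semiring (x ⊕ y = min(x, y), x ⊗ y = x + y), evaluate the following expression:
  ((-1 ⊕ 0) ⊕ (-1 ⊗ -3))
((-1 ⊕ 0) ⊕ (-1 ⊗ -3)) = -4

Expand innermost to outermost. Recall ⊕ takes the minimum of its arguments and ⊗ takes their sum. Working out the expression ((-1 ⊕ 0) ⊕ (-1 ⊗ -3)) gives -4.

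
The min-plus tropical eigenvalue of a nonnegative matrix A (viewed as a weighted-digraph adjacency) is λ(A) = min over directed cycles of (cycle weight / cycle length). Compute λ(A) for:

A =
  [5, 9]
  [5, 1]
λ(A) = 1

Enumerate directed cycles and compute their means (weight / length). Sample:
  cycle 0 → 0: weight = 5, length = 1, mean = 5/1 ≈ 5.000
  cycle 1 → 1: weight = 1, length = 1, mean = 1/1 ≈ 1.000
  cycle 0 → 1 → 0: weight = 14, length = 2, mean = 14/2 ≈ 7.000
  cycle 1 → 0 → 1: weight = 14, length = 2, mean = 14/2 ≈ 7.000
Minimum mean = 1.000, attained e.g. along the cycle 1 → 1 with weight 1 and length 1. So λ(A) = 1/1 = 1.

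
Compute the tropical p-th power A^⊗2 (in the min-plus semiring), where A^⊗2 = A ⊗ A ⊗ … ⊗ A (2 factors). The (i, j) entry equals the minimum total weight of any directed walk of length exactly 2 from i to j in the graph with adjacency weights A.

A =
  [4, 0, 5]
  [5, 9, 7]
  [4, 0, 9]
A^⊗2 =
  [5, 4, 7]
  [9, 5, 10]
  [5, 4, 7]

Each entry (A^⊗2)_ij equals the minimum over all length-2 walks i = v_0 → v_1 → … → v_2 = j of Σ_t A[v_t][v_{t+1}]. For example, for (i, j) = (0, 2) we minimise over 3 possible intermediate vertex sequences; the minimum is 7, attained along the walk 0 → 1 → 2.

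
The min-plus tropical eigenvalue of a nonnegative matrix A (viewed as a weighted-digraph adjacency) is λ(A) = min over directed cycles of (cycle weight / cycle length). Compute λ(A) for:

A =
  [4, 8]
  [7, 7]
λ(A) = 4

Enumerate directed cycles and compute their means (weight / length). Sample:
  cycle 0 → 0: weight = 4, length = 1, mean = 4/1 ≈ 4.000
  cycle 1 → 1: weight = 7, length = 1, mean = 7/1 ≈ 7.000
  cycle 0 → 1 → 0: weight = 15, length = 2, mean = 15/2 ≈ 7.500
  cycle 1 → 0 → 1: weight = 15, length = 2, mean = 15/2 ≈ 7.500
Minimum mean = 4.000, attained e.g. along the cycle 0 → 0 with weight 4 and length 1. So λ(A) = 4/1 = 4.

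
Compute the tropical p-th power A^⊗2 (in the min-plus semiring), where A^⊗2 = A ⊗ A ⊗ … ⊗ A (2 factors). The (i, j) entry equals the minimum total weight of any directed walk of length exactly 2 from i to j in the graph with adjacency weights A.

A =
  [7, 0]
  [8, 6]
A^⊗2 =
  [8, 6]
  [14, 8]

Each entry (A^⊗2)_ij equals the minimum over all length-2 walks i = v_0 → v_1 → … → v_2 = j of Σ_t A[v_t][v_{t+1}]. For example, for (i, j) = (0, 1) we minimise over 2 possible intermediate vertex sequences; the minimum is 6, attained along the walk 0 → 1 → 1.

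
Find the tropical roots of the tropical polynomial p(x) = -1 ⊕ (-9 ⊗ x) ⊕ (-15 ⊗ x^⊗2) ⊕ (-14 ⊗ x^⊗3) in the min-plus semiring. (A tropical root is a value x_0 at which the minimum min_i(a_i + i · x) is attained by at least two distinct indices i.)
Roots: {-1, 6, 8}

Each tropical root is a break point of the lower envelope of the lines y = a_i + i · x (there are 4 lines, with slopes 0, 1, ..., 3). Only the lines that attain the minimum somewhere contribute to roots; other lines are dominated. Here the surviving (envelope) indices are i = 3, i = 2, i = 1, i = 0.
Intersections between consecutive envelope lines give the roots: for adjacent envelope indices i < j the intersection is x = (a_i − a_j) / (j − i). Reading off the sorted break points: {-1, 6, 8}.
Verification: at each break x_0, at least two indices attain the minimum of min_i(a_i + i · x_0).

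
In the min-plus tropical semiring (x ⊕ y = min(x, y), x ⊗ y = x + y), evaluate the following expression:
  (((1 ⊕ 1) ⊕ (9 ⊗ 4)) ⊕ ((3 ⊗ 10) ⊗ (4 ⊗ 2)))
(((1 ⊕ 1) ⊕ (9 ⊗ 4)) ⊕ ((3 ⊗ 10) ⊗ (4 ⊗ 2))) = 1

Expand innermost to outermost. Recall ⊕ takes the minimum of its arguments and ⊗ takes their sum. Working out the expression (((1 ⊕ 1) ⊕ (9 ⊗ 4)) ⊕ ((3 ⊗ 10) ⊗ (4 ⊗ 2))) gives 1.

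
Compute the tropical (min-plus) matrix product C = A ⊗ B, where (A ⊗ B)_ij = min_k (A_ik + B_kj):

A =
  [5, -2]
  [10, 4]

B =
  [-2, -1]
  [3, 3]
A ⊗ B =
  [1, 1]
  [7, 7]

Apply the min-plus product entry-by-entry:
  C[0][0] = min over k of (A[0][0] + B[0][0] = 5 + -2 = 3, A[0][1] + B[1][0] = -2 + 3 = 1) = 1 (attained at k = 1)
  C[0][1] = min over k of (A[0][0] + B[0][1] = 5 + -1 = 4, A[0][1] + B[1][1] = -2 + 3 = 1) = 1 (attained at k = 1)
  C[1][0] = min over k of (A[1][0] + B[0][0] = 10 + -2 = 8, A[1][1] + B[1][0] = 4 + 3 = 7) = 7 (attained at k = 1)
  C[1][1] = min over k of (A[1][0] + B[0][1] = 10 + -1 = 9, A[1][1] + B[1][1] = 4 + 3 = 7) = 7 (attained at k = 1)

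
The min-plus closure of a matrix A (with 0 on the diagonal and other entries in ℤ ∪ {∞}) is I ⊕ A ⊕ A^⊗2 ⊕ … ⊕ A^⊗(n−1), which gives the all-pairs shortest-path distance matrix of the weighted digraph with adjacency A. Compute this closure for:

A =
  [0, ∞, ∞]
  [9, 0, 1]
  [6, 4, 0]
Closure =
  [0, ∞, ∞]
  [7, 0, 1]
  [6, 4, 0]

This is the Floyd-Warshall all-pairs shortest-path computation. For each intermediate vertex k = 0, 1, …, 2, update dist[i][j] ← min(dist[i][j], dist[i][k] + dist[k][j]). The final matrix gives, for each (i, j), the minimum total weight of any directed path from i to j (possibly empty when i = j).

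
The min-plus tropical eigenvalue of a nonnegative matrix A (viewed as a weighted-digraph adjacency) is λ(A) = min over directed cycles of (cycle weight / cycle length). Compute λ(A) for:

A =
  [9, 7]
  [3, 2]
λ(A) = 2

Enumerate directed cycles and compute their means (weight / length). Sample:
  cycle 0 → 0: weight = 9, length = 1, mean = 9/1 ≈ 9.000
  cycle 1 → 1: weight = 2, length = 1, mean = 2/1 ≈ 2.000
  cycle 0 → 1 → 0: weight = 10, length = 2, mean = 10/2 ≈ 5.000
  cycle 1 → 0 → 1: weight = 10, length = 2, mean = 10/2 ≈ 5.000
Minimum mean = 2.000, attained e.g. along the cycle 1 → 1 with weight 2 and length 1. So λ(A) = 2/1 = 2.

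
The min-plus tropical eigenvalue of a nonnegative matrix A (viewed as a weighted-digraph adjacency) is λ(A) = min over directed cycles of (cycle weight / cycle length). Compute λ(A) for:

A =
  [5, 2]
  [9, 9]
λ(A) = 5

Enumerate directed cycles and compute their means (weight / length). Sample:
  cycle 0 → 0: weight = 5, length = 1, mean = 5/1 ≈ 5.000
  cycle 1 → 1: weight = 9, length = 1, mean = 9/1 ≈ 9.000
  cycle 0 → 1 → 0: weight = 11, length = 2, mean = 11/2 ≈ 5.500
  cycle 1 → 0 → 1: weight = 11, length = 2, mean = 11/2 ≈ 5.500
Minimum mean = 5.000, attained e.g. along the cycle 0 → 0 with weight 5 and length 1. So λ(A) = 5/1 = 5.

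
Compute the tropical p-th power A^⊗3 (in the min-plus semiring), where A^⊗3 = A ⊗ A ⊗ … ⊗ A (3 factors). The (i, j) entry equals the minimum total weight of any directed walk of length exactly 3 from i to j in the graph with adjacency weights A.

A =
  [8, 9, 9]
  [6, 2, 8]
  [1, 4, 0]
A^⊗3 =
  [10, 13, 9]
  [9, 6, 8]
  [1, 4, 0]

Each entry (A^⊗3)_ij equals the minimum over all length-3 walks i = v_0 → v_1 → … → v_3 = j of Σ_t A[v_t][v_{t+1}]. For example, for (i, j) = (0, 2) we minimise over 9 possible intermediate vertex sequences; the minimum is 9, attained along the walk 0 → 2 → 2 → 2.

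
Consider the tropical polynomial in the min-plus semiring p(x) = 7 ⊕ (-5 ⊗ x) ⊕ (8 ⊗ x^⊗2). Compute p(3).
p(3) = -2

A tropical monomial a ⊗ x^⊗i evaluates to a + i · x. Evaluating each term at x = 3:
  Term 0 contributes 7 + 0 · 3 = 7
  Term 1 contributes -5 + 1 · 3 = -2
  Term 2 contributes 8 + 2 · 3 = 14
p(3) = ⊕ of these = min[7, -2, 14] = -2.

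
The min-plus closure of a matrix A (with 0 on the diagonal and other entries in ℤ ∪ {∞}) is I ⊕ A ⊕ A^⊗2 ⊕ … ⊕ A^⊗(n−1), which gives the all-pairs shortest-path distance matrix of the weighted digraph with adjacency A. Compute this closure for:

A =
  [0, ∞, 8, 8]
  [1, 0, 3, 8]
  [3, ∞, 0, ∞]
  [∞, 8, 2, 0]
Closure =
  [0, 16, 8, 8]
  [1, 0, 3, 8]
  [3, 19, 0, 11]
  [5, 8, 2, 0]

This is the Floyd-Warshall all-pairs shortest-path computation. For each intermediate vertex k = 0, 1, …, 3, update dist[i][j] ← min(dist[i][j], dist[i][k] + dist[k][j]). The final matrix gives, for each (i, j), the minimum total weight of any directed path from i to j (possibly empty when i = j).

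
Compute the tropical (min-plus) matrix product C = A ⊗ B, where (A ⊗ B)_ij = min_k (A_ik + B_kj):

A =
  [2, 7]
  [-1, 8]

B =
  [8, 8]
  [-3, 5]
A ⊗ B =
  [4, 10]
  [5, 7]

Apply the min-plus product entry-by-entry:
  C[0][0] = min over k of (A[0][0] + B[0][0] = 2 + 8 = 10, A[0][1] + B[1][0] = 7 + -3 = 4) = 4 (attained at k = 1)
  C[0][1] = min over k of (A[0][0] + B[0][1] = 2 + 8 = 10, A[0][1] + B[1][1] = 7 + 5 = 12) = 10 (attained at k = 0)
  C[1][0] = min over k of (A[1][0] + B[0][0] = -1 + 8 = 7, A[1][1] + B[1][0] = 8 + -3 = 5) = 5 (attained at k = 1)
  C[1][1] = min over k of (A[1][0] + B[0][1] = -1 + 8 = 7, A[1][1] + B[1][1] = 8 + 5 = 13) = 7 (attained at k = 0)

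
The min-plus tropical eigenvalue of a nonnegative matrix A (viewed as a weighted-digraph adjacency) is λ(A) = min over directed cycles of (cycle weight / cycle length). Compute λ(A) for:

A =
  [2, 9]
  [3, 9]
λ(A) = 2

Enumerate directed cycles and compute their means (weight / length). Sample:
  cycle 0 → 0: weight = 2, length = 1, mean = 2/1 ≈ 2.000
  cycle 1 → 1: weight = 9, length = 1, mean = 9/1 ≈ 9.000
  cycle 0 → 1 → 0: weight = 12, length = 2, mean = 12/2 ≈ 6.000
  cycle 1 → 0 → 1: weight = 12, length = 2, mean = 12/2 ≈ 6.000
Minimum mean = 2.000, attained e.g. along the cycle 0 → 0 with weight 2 and length 1. So λ(A) = 2/1 = 2.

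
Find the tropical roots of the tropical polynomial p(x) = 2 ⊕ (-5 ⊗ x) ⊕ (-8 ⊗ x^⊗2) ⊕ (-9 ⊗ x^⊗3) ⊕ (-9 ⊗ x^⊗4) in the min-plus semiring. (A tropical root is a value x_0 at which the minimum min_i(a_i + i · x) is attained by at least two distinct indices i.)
Roots: {0, 1, 3, 7}

Each tropical root is a break point of the lower envelope of the lines y = a_i + i · x (there are 5 lines, with slopes 0, 1, ..., 4). Only the lines that attain the minimum somewhere contribute to roots; other lines are dominated. Here the surviving (envelope) indices are i = 4, i = 3, i = 2, i = 1, i = 0.
Intersections between consecutive envelope lines give the roots: for adjacent envelope indices i < j the intersection is x = (a_i − a_j) / (j − i). Reading off the sorted break points: {0, 1, 3, 7}.
Verification: at each break x_0, at least two indices attain the minimum of min_i(a_i + i · x_0).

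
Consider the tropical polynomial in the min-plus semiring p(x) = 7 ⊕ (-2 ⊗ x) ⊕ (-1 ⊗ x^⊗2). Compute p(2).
p(2) = 0

A tropical monomial a ⊗ x^⊗i evaluates to a + i · x. Evaluating each term at x = 2:
  Term 0 contributes 7 + 0 · 2 = 7
  Term 1 contributes -2 + 1 · 2 = 0
  Term 2 contributes -1 + 2 · 2 = 3
p(2) = ⊕ of these = min[7, 0, 3] = 0.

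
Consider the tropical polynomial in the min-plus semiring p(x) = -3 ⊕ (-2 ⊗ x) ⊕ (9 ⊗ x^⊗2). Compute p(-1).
p(-1) = -3

A tropical monomial a ⊗ x^⊗i evaluates to a + i · x. Evaluating each term at x = -1:
  Term 0 contributes -3 + 0 · -1 = -3
  Term 1 contributes -2 + 1 · -1 = -3
  Term 2 contributes 9 + 2 · -1 = 7
p(-1) = ⊕ of these = min[-3, -3, 7] = -3.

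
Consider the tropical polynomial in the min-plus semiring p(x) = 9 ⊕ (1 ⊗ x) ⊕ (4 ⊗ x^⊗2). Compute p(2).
p(2) = 3

A tropical monomial a ⊗ x^⊗i evaluates to a + i · x. Evaluating each term at x = 2:
  Term 0 contributes 9 + 0 · 2 = 9
  Term 1 contributes 1 + 1 · 2 = 3
  Term 2 contributes 4 + 2 · 2 = 8
p(2) = ⊕ of these = min[9, 3, 8] = 3.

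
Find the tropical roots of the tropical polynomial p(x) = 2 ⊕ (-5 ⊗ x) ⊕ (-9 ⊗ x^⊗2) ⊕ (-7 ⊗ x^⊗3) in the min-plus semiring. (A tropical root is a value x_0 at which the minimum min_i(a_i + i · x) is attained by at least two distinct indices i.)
Roots: {-2, 4, 7}

Each tropical root is a break point of the lower envelope of the lines y = a_i + i · x (there are 4 lines, with slopes 0, 1, ..., 3). Only the lines that attain the minimum somewhere contribute to roots; other lines are dominated. Here the surviving (envelope) indices are i = 3, i = 2, i = 1, i = 0.
Intersections between consecutive envelope lines give the roots: for adjacent envelope indices i < j the intersection is x = (a_i − a_j) / (j − i). Reading off the sorted break points: {-2, 4, 7}.
Verification: at each break x_0, at least two indices attain the minimum of min_i(a_i + i · x_0).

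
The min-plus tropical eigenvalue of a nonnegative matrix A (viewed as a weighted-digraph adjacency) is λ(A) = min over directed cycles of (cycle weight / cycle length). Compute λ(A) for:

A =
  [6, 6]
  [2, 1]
λ(A) = 1

Enumerate directed cycles and compute their means (weight / length). Sample:
  cycle 0 → 0: weight = 6, length = 1, mean = 6/1 ≈ 6.000
  cycle 1 → 1: weight = 1, length = 1, mean = 1/1 ≈ 1.000
  cycle 0 → 1 → 0: weight = 8, length = 2, mean = 8/2 ≈ 4.000
  cycle 1 → 0 → 1: weight = 8, length = 2, mean = 8/2 ≈ 4.000
Minimum mean = 1.000, attained e.g. along the cycle 1 → 1 with weight 1 and length 1. So λ(A) = 1/1 = 1.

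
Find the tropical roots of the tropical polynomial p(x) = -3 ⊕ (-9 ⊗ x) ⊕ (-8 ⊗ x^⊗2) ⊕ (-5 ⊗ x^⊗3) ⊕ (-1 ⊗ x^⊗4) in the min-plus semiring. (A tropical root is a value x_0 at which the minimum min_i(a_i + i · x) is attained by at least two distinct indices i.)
Roots: {-4, -3, -1, 6}

Each tropical root is a break point of the lower envelope of the lines y = a_i + i · x (there are 5 lines, with slopes 0, 1, ..., 4). Only the lines that attain the minimum somewhere contribute to roots; other lines are dominated. Here the surviving (envelope) indices are i = 4, i = 3, i = 2, i = 1, i = 0.
Intersections between consecutive envelope lines give the roots: for adjacent envelope indices i < j the intersection is x = (a_i − a_j) / (j − i). Reading off the sorted break points: {-4, -3, -1, 6}.
Verification: at each break x_0, at least two indices attain the minimum of min_i(a_i + i · x_0).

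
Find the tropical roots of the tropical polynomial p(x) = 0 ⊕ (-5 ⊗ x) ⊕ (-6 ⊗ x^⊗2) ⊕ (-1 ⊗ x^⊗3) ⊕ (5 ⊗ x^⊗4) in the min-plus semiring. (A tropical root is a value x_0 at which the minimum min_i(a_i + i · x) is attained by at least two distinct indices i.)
Roots: {-6, -5, 1, 5}

Each tropical root is a break point of the lower envelope of the lines y = a_i + i · x (there are 5 lines, with slopes 0, 1, ..., 4). Only the lines that attain the minimum somewhere contribute to roots; other lines are dominated. Here the surviving (envelope) indices are i = 4, i = 3, i = 2, i = 1, i = 0.
Intersections between consecutive envelope lines give the roots: for adjacent envelope indices i < j the intersection is x = (a_i − a_j) / (j − i). Reading off the sorted break points: {-6, -5, 1, 5}.
Verification: at each break x_0, at least two indices attain the minimum of min_i(a_i + i · x_0).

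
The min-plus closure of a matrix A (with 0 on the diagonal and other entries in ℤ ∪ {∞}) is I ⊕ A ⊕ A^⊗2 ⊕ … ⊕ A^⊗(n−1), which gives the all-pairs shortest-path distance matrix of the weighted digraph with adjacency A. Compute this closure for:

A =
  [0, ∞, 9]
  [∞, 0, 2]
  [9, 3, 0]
Closure =
  [0, 12, 9]
  [11, 0, 2]
  [9, 3, 0]

This is the Floyd-Warshall all-pairs shortest-path computation. For each intermediate vertex k = 0, 1, …, 2, update dist[i][j] ← min(dist[i][j], dist[i][k] + dist[k][j]). The final matrix gives, for each (i, j), the minimum total weight of any directed path from i to j (possibly empty when i = j).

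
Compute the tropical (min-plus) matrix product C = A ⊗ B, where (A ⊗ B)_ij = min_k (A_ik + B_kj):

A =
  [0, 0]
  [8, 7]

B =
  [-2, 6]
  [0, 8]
A ⊗ B =
  [-2, 6]
  [6, 14]

Apply the min-plus product entry-by-entry:
  C[0][0] = min over k of (A[0][0] + B[0][0] = 0 + -2 = -2, A[0][1] + B[1][0] = 0 + 0 = 0) = -2 (attained at k = 0)
  C[0][1] = min over k of (A[0][0] + B[0][1] = 0 + 6 = 6, A[0][1] + B[1][1] = 0 + 8 = 8) = 6 (attained at k = 0)
  C[1][0] = min over k of (A[1][0] + B[0][0] = 8 + -2 = 6, A[1][1] + B[1][0] = 7 + 0 = 7) = 6 (attained at k = 0)
  C[1][1] = min over k of (A[1][0] + B[0][1] = 8 + 6 = 14, A[1][1] + B[1][1] = 7 + 8 = 15) = 14 (attained at k = 0)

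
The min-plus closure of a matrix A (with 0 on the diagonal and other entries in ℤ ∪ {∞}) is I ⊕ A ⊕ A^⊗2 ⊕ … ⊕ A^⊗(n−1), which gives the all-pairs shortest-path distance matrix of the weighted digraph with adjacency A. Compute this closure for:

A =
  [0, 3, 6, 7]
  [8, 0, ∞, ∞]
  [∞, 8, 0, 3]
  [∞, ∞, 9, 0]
Closure =
  [0, 3, 6, 7]
  [8, 0, 14, 15]
  [16, 8, 0, 3]
  [25, 17, 9, 0]

This is the Floyd-Warshall all-pairs shortest-path computation. For each intermediate vertex k = 0, 1, …, 3, update dist[i][j] ← min(dist[i][j], dist[i][k] + dist[k][j]). The final matrix gives, for each (i, j), the minimum total weight of any directed path from i to j (possibly empty when i = j).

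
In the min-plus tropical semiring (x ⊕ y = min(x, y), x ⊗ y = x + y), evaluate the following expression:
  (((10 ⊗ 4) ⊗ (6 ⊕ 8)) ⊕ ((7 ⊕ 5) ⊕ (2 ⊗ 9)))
(((10 ⊗ 4) ⊗ (6 ⊕ 8)) ⊕ ((7 ⊕ 5) ⊕ (2 ⊗ 9))) = 5

Expand innermost to outermost. Recall ⊕ takes the minimum of its arguments and ⊗ takes their sum. Working out the expression (((10 ⊗ 4) ⊗ (6 ⊕ 8)) ⊕ ((7 ⊕ 5) ⊕ (2 ⊗ 9))) gives 5.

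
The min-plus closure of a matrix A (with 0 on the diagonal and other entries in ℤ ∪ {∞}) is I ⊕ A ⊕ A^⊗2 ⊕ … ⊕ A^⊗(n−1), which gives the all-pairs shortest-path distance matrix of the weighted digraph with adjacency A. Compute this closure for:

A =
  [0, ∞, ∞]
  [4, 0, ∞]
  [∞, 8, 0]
Closure =
  [0, ∞, ∞]
  [4, 0, ∞]
  [12, 8, 0]

This is the Floyd-Warshall all-pairs shortest-path computation. For each intermediate vertex k = 0, 1, …, 2, update dist[i][j] ← min(dist[i][j], dist[i][k] + dist[k][j]). The final matrix gives, for each (i, j), the minimum total weight of any directed path from i to j (possibly empty when i = j).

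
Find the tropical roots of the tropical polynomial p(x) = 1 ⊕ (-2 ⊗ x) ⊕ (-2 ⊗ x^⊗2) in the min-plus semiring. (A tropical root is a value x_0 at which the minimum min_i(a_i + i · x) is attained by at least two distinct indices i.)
Roots: {0, 3}

Each tropical root is a break point of the lower envelope of the lines y = a_i + i · x (there are 3 lines, with slopes 0, 1, ..., 2). Only the lines that attain the minimum somewhere contribute to roots; other lines are dominated. Here the surviving (envelope) indices are i = 2, i = 1, i = 0.
Intersections between consecutive envelope lines give the roots: for adjacent envelope indices i < j the intersection is x = (a_i − a_j) / (j − i). Reading off the sorted break points: {0, 3}.
Verification: at each break x_0, at least two indices attain the minimum of min_i(a_i + i · x_0).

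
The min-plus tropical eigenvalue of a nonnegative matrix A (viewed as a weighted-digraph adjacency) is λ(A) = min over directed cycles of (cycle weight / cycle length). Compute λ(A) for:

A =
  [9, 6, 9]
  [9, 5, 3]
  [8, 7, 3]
λ(A) = 3

Enumerate directed cycles and compute their means (weight / length). Sample:
  cycle 0 → 0: weight = 9, length = 1, mean = 9/1 ≈ 9.000
  cycle 1 → 1: weight = 5, length = 1, mean = 5/1 ≈ 5.000
  cycle 2 → 2: weight = 3, length = 1, mean = 3/1 ≈ 3.000
  cycle 0 → 1 → 0: weight = 15, length = 2, mean = 15/2 ≈ 7.500
  cycle 0 → 2 → 0: weight = 17, length = 2, mean = 17/2 ≈ 8.500
  cycle 1 → 0 → 1: weight = 15, length = 2, mean = 15/2 ≈ 7.500
Minimum mean = 3.000, attained e.g. along the cycle 2 → 2 with weight 3 and length 1. So λ(A) = 3/1 = 3.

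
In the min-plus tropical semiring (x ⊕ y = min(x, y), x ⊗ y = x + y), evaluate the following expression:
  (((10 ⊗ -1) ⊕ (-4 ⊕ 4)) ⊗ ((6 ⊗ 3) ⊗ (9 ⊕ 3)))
(((10 ⊗ -1) ⊕ (-4 ⊕ 4)) ⊗ ((6 ⊗ 3) ⊗ (9 ⊕ 3))) = 8

Expand innermost to outermost. Recall ⊕ takes the minimum of its arguments and ⊗ takes their sum. Working out the expression (((10 ⊗ -1) ⊕ (-4 ⊕ 4)) ⊗ ((6 ⊗ 3) ⊗ (9 ⊕ 3))) gives 8.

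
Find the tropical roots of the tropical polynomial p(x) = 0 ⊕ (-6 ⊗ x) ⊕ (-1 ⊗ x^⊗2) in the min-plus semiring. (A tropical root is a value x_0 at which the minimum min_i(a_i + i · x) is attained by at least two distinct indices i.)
Roots: {-5, 6}

Each tropical root is a break point of the lower envelope of the lines y = a_i + i · x (there are 3 lines, with slopes 0, 1, ..., 2). Only the lines that attain the minimum somewhere contribute to roots; other lines are dominated. Here the surviving (envelope) indices are i = 2, i = 1, i = 0.
Intersections between consecutive envelope lines give the roots: for adjacent envelope indices i < j the intersection is x = (a_i − a_j) / (j − i). Reading off the sorted break points: {-5, 6}.
Verification: at each break x_0, at least two indices attain the minimum of min_i(a_i + i · x_0).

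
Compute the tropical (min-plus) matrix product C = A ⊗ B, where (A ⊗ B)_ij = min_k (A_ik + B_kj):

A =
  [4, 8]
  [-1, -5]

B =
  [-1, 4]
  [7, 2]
A ⊗ B =
  [3, 8]
  [-2, -3]

Apply the min-plus product entry-by-entry:
  C[0][0] = min over k of (A[0][0] + B[0][0] = 4 + -1 = 3, A[0][1] + B[1][0] = 8 + 7 = 15) = 3 (attained at k = 0)
  C[0][1] = min over k of (A[0][0] + B[0][1] = 4 + 4 = 8, A[0][1] + B[1][1] = 8 + 2 = 10) = 8 (attained at k = 0)
  C[1][0] = min over k of (A[1][0] + B[0][0] = -1 + -1 = -2, A[1][1] + B[1][0] = -5 + 7 = 2) = -2 (attained at k = 0)
  C[1][1] = min over k of (A[1][0] + B[0][1] = -1 + 4 = 3, A[1][1] + B[1][1] = -5 + 2 = -3) = -3 (attained at k = 1)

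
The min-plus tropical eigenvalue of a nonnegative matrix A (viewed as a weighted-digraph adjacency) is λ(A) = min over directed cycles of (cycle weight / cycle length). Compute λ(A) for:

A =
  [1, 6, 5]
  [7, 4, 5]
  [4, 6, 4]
λ(A) = 1

Enumerate directed cycles and compute their means (weight / length). Sample:
  cycle 0 → 0: weight = 1, length = 1, mean = 1/1 ≈ 1.000
  cycle 1 → 1: weight = 4, length = 1, mean = 4/1 ≈ 4.000
  cycle 2 → 2: weight = 4, length = 1, mean = 4/1 ≈ 4.000
  cycle 0 → 1 → 0: weight = 13, length = 2, mean = 13/2 ≈ 6.500
  cycle 0 → 2 → 0: weight = 9, length = 2, mean = 9/2 ≈ 4.500
  cycle 1 → 0 → 1: weight = 13, length = 2, mean = 13/2 ≈ 6.500
Minimum mean = 1.000, attained e.g. along the cycle 0 → 0 with weight 1 and length 1. So λ(A) = 1/1 = 1.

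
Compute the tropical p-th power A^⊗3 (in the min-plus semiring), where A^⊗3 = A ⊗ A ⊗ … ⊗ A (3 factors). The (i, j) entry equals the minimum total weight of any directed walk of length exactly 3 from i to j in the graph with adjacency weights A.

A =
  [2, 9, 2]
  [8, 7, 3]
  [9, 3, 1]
A^⊗3 =
  [6, 6, 4]
  [12, 7, 5]
  [11, 5, 3]

Each entry (A^⊗3)_ij equals the minimum over all length-3 walks i = v_0 → v_1 → … → v_3 = j of Σ_t A[v_t][v_{t+1}]. For example, for (i, j) = (0, 2) we minimise over 9 possible intermediate vertex sequences; the minimum is 4, attained along the walk 0 → 2 → 2 → 2.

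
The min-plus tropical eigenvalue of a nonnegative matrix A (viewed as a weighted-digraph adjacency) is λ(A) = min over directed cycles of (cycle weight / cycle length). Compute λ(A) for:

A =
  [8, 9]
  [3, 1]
λ(A) = 1

Enumerate directed cycles and compute their means (weight / length). Sample:
  cycle 0 → 0: weight = 8, length = 1, mean = 8/1 ≈ 8.000
  cycle 1 → 1: weight = 1, length = 1, mean = 1/1 ≈ 1.000
  cycle 0 → 1 → 0: weight = 12, length = 2, mean = 12/2 ≈ 6.000
  cycle 1 → 0 → 1: weight = 12, length = 2, mean = 12/2 ≈ 6.000
Minimum mean = 1.000, attained e.g. along the cycle 1 → 1 with weight 1 and length 1. So λ(A) = 1/1 = 1.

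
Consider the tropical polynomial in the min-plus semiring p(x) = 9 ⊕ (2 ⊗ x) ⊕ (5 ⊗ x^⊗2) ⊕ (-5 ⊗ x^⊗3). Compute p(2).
p(2) = 1

A tropical monomial a ⊗ x^⊗i evaluates to a + i · x. Evaluating each term at x = 2:
  Term 0 contributes 9 + 0 · 2 = 9
  Term 1 contributes 2 + 1 · 2 = 4
  Term 2 contributes 5 + 2 · 2 = 9
  Term 3 contributes -5 + 3 · 2 = 1
p(2) = ⊕ of these = min[9, 4, 9, 1] = 1.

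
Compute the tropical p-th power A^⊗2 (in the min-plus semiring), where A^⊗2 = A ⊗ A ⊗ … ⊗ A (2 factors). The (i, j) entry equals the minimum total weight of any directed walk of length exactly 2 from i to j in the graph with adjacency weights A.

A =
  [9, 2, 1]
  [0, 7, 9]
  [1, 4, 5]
A^⊗2 =
  [2, 5, 6]
  [7, 2, 1]
  [4, 3, 2]

Each entry (A^⊗2)_ij equals the minimum over all length-2 walks i = v_0 → v_1 → … → v_2 = j of Σ_t A[v_t][v_{t+1}]. For example, for (i, j) = (0, 2) we minimise over 3 possible intermediate vertex sequences; the minimum is 6, attained along the walk 0 → 2 → 2.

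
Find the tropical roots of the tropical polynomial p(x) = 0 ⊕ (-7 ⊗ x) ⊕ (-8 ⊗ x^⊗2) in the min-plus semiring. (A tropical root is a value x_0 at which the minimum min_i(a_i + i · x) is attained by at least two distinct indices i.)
Roots: {1, 7}

Each tropical root is a break point of the lower envelope of the lines y = a_i + i · x (there are 3 lines, with slopes 0, 1, ..., 2). Only the lines that attain the minimum somewhere contribute to roots; other lines are dominated. Here the surviving (envelope) indices are i = 2, i = 1, i = 0.
Intersections between consecutive envelope lines give the roots: for adjacent envelope indices i < j the intersection is x = (a_i − a_j) / (j − i). Reading off the sorted break points: {1, 7}.
Verification: at each break x_0, at least two indices attain the minimum of min_i(a_i + i · x_0).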